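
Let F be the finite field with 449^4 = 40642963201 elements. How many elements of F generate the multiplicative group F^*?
There are φ(40642963200) = 9289728000 primitive elements

F_q^* is cyclic of order q - 1 = 40642963200. A cyclic group of order m has exactly φ(m) generators. Here m = 40642963200 = 2^8 · 3^2 · 5^2 · 7 · 100801, so the number of primitive elements is φ(40642963200) = 9289728000.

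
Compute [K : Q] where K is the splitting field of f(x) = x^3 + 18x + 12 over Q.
[K : Q] = 6

By the rational root test, any rational root of the monic integer polynomial f(x) = x^3 + 18x + 12 must be an integer dividing the constant term 12, i.e. one of ±{1, 2, 3, 4, 6, 12}. Evaluating: f(1) = 31, f(-1) = -7, f(2) = 56, f(-2) = -32, f(3) = 93, f(-3) = -69, f(4) = 148, f(-4) = -124, f(6) = 336, f(-6) = -312, f(12) = 1956, f(-12) = -1932; none is 0, so f has no rational root and is therefore irreducible over Q (a cubic with no linear factor over a field is irreducible). For an irreducible cubic, the Galois group is A_3 or S_3 according as the discriminant disc(f) = -4a^3 - 27b^2 = -4·(18)^3 - 27·(12)^2 = -27216 is or is not a square in Q. Here disc(f) = -27216 is not a perfect square in Q, so the Galois group of f over Q is not contained in A_3 and must be all of S_3. The splitting field has degree |S_3| = 6 over Q, so [K : Q] = 6.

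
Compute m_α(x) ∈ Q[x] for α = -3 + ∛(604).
m_α(x) = x^3 + 9x^2 + 27x - 577

Set β = α + 3 = ∛(604), so β^3 = 604. Then (α + 3)^3 - 604 = 0, i.e. α is a root of g(x) = (x + 3)^3 - 604 = x^3 + 9x^2 + 27x - 577. Since g(x) = h(x + 3) where h(x) = x^3 - 604, and h is irreducible over Q (because 604 is not a perfect cube, so h has no rational root, and a monic cubic with no rational root is irreducible), g is also irreducible (irreducibility is preserved under the substitution x → x + 3). Hence m_α(x) = x^3 + 9x^2 + 27x - 577.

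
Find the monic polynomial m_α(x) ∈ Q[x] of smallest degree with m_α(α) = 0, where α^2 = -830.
m_α(x) = x^2 + 830

α satisfies α^2 + 830 = 0, so x^2 + 830 annihilates α. Since d = -830 is squarefree and ≠ 1, it is not a perfect square in Q, so x^2 + 830 has no rational root and is therefore irreducible over Q (a degree-2 polynomial over a field is irreducible iff it has no root). Hence m_α(x) = x^2 + 830.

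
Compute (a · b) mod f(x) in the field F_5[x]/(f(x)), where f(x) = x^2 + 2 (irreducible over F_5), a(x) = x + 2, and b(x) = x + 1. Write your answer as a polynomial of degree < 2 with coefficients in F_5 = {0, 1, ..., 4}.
a · b ≡ 3x (mod f(x))

Multiply in F_5[x]: a(x)·b(x) = (x + 2)·(x + 1) = x^2 + 3x + 2. This has degree ≥ 2, so divide by f(x) over F_5: x^2 + 3x + 2 = (1)·(x^2 + 2) + (3x). Hence a·b ≡ 3x (mod f). (F_5[x]/(f) is a field with 5^2 = 25 elements since f is irreducible of degree 2.)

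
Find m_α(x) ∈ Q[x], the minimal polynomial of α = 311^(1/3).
m_α(x) = x^3 - 311

α satisfies α^3 = 311, so x^3 - 311 annihilates α. By the rational root test, a rational root p/q (in lowest terms) of x^3 - 311 would satisfy p^3 = 311 q^3, forcing q = 1 and p^3 = 311; but 311 is not a perfect cube, contradiction. A monic cubic over Q with no rational root is irreducible (any nontrivial factorization would include a linear factor). Hence x^3 - 311 is the minimal polynomial of α, and in particular [Q(α):Q] = 3.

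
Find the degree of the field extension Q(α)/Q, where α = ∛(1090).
[Q(α):Q] = 3

The minimal polynomial of α is x^3 - 1090, irreducible over Q since 1090 is not a perfect cube (so x^3 - 1090 has no rational root). Hence [Q(α):Q] = deg(m_α) = 3.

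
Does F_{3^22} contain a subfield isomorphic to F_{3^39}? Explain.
No: F_{3^39} is not a subfield of F_{3^22}

F_{p^m} embeds in F_{p^n} iff m | n. Here 39 ∤ 22 (since 22 = 0·39 + 22 with remainder 22 ≠ 0), so F_{3^39} is not a subfield of F_{3^22}. Equivalently: if it were, the tower law would give 39 = [F_{3^39}:F_3] dividing [F_{3^22}:F_3] = 22, contradiction.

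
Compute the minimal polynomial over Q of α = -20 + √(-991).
m_α(x) = x^2 + 40x + 1391

From α + 20 = √(-991), squaring gives (α + 20)^2 = -991, i.e. α^2 + 40α + 400 = -991, so α^2 + 40α + 1391 = 0. The discriminant of x^2 + 40x + 1391 is (40)^2 - 4·(1391) = 1600 - 5564 = -3964, and 4·(-991) is not a perfect square in Q since -991 is squarefree and ≠ 1. Hence x^2 + 40x + 1391 is irreducible over Q and is the minimal polynomial of α.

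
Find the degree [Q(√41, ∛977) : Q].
[Q(√41, ∛977) : Q] = 6

Let L = Q(√41, ∛977). Since Q(√41) ⊂ L and [Q(√41):Q] = 2, the tower law gives 2 | [L:Q]. Likewise Q(∛977) ⊂ L with [Q(∛977):Q] = 3 (because 977 is not a perfect cube), so 3 | [L:Q]. As gcd(2,3) = 1, [L:Q] is divisible by 6. Conversely L is generated over Q by √41 and ∛977, so [L:Q] ≤ 2·3 = 6. Therefore [Q(√41, ∛977) : Q] = 6.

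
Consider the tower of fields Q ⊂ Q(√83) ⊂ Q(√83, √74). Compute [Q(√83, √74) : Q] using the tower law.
[Q(√83, √74) : Q] = 4

[Q(√83):Q] = 2 (min poly x^2 - 83, irreducible since 83 is squarefree > 1). For the top step, suppose √74 ∈ Q(√83), say √74 = c + d√83 with c, d ∈ Q. Squaring: 74 = c^2 + 83d^2 + 2cd√83. Since √83 ∉ Q this forces 2cd = 0. If d = 0 then √74 = c ∈ Q, contradicting 74 squarefree > 1. If c = 0 then 74 = 83d^2, so 83·74 = (83d)^2 is a perfect square in Q — but 83·74 = 6142 is not a perfect square (since 83 and 74 are distinct squarefree integers). Contradiction. Hence √74 ∉ Q(√83), so x^2 - 74 stays irreducible over Q(√83) and [Q(√83, √74) : Q(√83)] = 2. By the tower law, [Q(√83, √74) : Q] = 2 · 2 = 4.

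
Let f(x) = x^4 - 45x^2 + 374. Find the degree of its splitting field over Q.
[K : Q] = 4

Solving the quadratic in x^2: x^2 = (45 ± √(45^2 - 4·374))/2 = (45 ± √529)/2 = (45 ± 23)/2, giving x^2 = 11 or x^2 = 34. So f(x) = (x^2 - 11)(x^2 - 34) and the roots of f are ±√11, ±√34. Hence the splitting field is K = Q(√11, √34). Since 11 and 34 are distinct squarefree integers > 1, their product 374 is not a perfect square, so √34 ∉ Q(√11). By the tower law [K:Q] = [Q(√11,√34):Q(√11)] · [Q(√11):Q] = 2 · 2 = 4.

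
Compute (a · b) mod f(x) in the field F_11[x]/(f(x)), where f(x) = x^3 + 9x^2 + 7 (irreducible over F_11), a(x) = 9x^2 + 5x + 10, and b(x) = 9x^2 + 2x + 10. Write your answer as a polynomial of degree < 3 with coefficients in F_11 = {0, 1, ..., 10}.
a · b ≡ 2x^2 + 9x + 10 (mod f(x))

Multiply in F_11[x]: a(x)·b(x) = (9x^2 + 5x + 10)·(9x^2 + 2x + 10) = 4x^4 + 8x^3 + 3x^2 + 4x + 1. This has degree ≥ 3, so divide by f(x) over F_11: 4x^4 + 8x^3 + 3x^2 + 4x + 1 = (4x + 5)·(x^3 + 9x^2 + 7) + (2x^2 + 9x + 10). Hence a·b ≡ 2x^2 + 9x + 10 (mod f). (F_11[x]/(f) is a field with 11^3 = 1331 elements since f is irreducible of degree 3.)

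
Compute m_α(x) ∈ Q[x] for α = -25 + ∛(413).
m_α(x) = x^3 + 75x^2 + 1875x + 15212

Set β = α + 25 = ∛(413), so β^3 = 413. Then (α + 25)^3 - 413 = 0, i.e. α is a root of g(x) = (x + 25)^3 - 413 = x^3 + 75x^2 + 1875x + 15212. Since g(x) = h(x + 25) where h(x) = x^3 - 413, and h is irreducible over Q (because 413 is not a perfect cube, so h has no rational root, and a monic cubic with no rational root is irreducible), g is also irreducible (irreducibility is preserved under the substitution x → x + 25). Hence m_α(x) = x^3 + 75x^2 + 1875x + 15212.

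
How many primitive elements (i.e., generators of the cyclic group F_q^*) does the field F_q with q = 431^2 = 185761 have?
There are φ(185760) = 48384 primitive elements

F_q^* is cyclic of order q - 1 = 185760. A cyclic group of order m has exactly φ(m) generators. Here m = 185760 = 2^5 · 3^3 · 5 · 43, so the number of primitive elements is φ(185760) = 48384.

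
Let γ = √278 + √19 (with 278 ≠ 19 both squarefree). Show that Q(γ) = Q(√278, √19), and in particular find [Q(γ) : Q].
[Q(γ) : Q] = 4 (equivalently, Q(γ) = Q(√278, √19))

Obviously Q(γ) ⊆ Q(√278, √19), and [Q(√278, √19):Q] = 4 (since 278, 19 are distinct squarefree integers > 1 with 5282 not a perfect square). To show equality we compute the minimal polynomial of γ. From γ = √278 + √19: γ^2 = 278 + 2√(5282) + 19 = 297 + 2√(5282), so γ^2 - 297 = 2√(5282); squaring, (γ^2 - 297)^2 = 4·5282, i.e. γ^4 - 594γ^2 + 88209 - 21128 = 0, i.e. γ^4 - 594γ^2 + 67081 = 0. So γ is a root of x^4 - 594x^2 + 67081. This polynomial is irreducible over Q: it has no rational root (each ±√278 ± √19 is irrational), and any factorization into two quadratics over Q would force √(5282) ∈ Q (pairing opposite roots) or √278, √19 ∈ Q (other pairings), all impossible. Hence [Q(γ):Q] = 4 = [Q(√278, √19):Q], so Q(γ) = Q(√278, √19).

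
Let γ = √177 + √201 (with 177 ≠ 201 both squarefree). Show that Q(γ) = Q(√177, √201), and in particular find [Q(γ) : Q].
[Q(γ) : Q] = 4 (equivalently, Q(γ) = Q(√177, √201))

Obviously Q(γ) ⊆ Q(√177, √201), and [Q(√177, √201):Q] = 4 (since 177, 201 are distinct squarefree integers > 1 with 35577 not a perfect square). To show equality we compute the minimal polynomial of γ. From γ = √177 + √201: γ^2 = 177 + 2√(35577) + 201 = 378 + 2√(35577), so γ^2 - 378 = 2√(35577); squaring, (γ^2 - 378)^2 = 4·35577, i.e. γ^4 - 756γ^2 + 142884 - 142308 = 0, i.e. γ^4 - 756γ^2 + 576 = 0. So γ is a root of x^4 - 756x^2 + 576. This polynomial is irreducible over Q: it has no rational root (each ±√177 ± √201 is irrational), and any factorization into two quadratics over Q would force √(35577) ∈ Q (pairing opposite roots) or √177, √201 ∈ Q (other pairings), all impossible. Hence [Q(γ):Q] = 4 = [Q(√177, √201):Q], so Q(γ) = Q(√177, √201).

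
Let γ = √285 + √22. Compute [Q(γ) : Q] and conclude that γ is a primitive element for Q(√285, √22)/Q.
[Q(γ) : Q] = 4 (equivalently, Q(γ) = Q(√285, √22))

Obviously Q(γ) ⊆ Q(√285, √22), and [Q(√285, √22):Q] = 4 (since 285, 22 are distinct squarefree integers > 1 with 6270 not a perfect square). To show equality we compute the minimal polynomial of γ. From γ = √285 + √22: γ^2 = 285 + 2√(6270) + 22 = 307 + 2√(6270), so γ^2 - 307 = 2√(6270); squaring, (γ^2 - 307)^2 = 4·6270, i.e. γ^4 - 614γ^2 + 94249 - 25080 = 0, i.e. γ^4 - 614γ^2 + 69169 = 0. So γ is a root of x^4 - 614x^2 + 69169. This polynomial is irreducible over Q: it has no rational root (each ±√285 ± √22 is irrational), and any factorization into two quadratics over Q would force √(6270) ∈ Q (pairing opposite roots) or √285, √22 ∈ Q (other pairings), all impossible. Hence [Q(γ):Q] = 4 = [Q(√285, √22):Q], so Q(γ) = Q(√285, √22).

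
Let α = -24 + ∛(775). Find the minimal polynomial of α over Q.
m_α(x) = x^3 + 72x^2 + 1728x + 13049

Set β = α + 24 = ∛(775), so β^3 = 775. Then (α + 24)^3 - 775 = 0, i.e. α is a root of g(x) = (x + 24)^3 - 775 = x^3 + 72x^2 + 1728x + 13049. Since g(x) = h(x + 24) where h(x) = x^3 - 775, and h is irreducible over Q (because 775 is not a perfect cube, so h has no rational root, and a monic cubic with no rational root is irreducible), g is also irreducible (irreducibility is preserved under the substitution x → x + 24). Hence m_α(x) = x^3 + 72x^2 + 1728x + 13049.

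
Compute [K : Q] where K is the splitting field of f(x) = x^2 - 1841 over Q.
[K : Q] = 2

f(x) = x^2 - 1841 factors as (x - √1841)(x + √1841). The splitting field is K = Q(√1841). Since 1841 is squarefree and > 1, it is not a perfect square, so x^2 - 1841 is irreducible over Q and [Q(√1841) : Q] = 2. Hence [K : Q] = 2.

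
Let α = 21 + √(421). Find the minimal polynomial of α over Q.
m_α(x) = x^2 - 42x + 20

From α - 21 = √(421), squaring gives (α - 21)^2 = 421, i.e. α^2 - 42α + 441 = 421, so α^2 - 42α + 20 = 0. The discriminant of x^2 - 42x + 20 is (-42)^2 - 4·(20) = 1764 - 80 = 1684, and 4·(421) is not a perfect square in Q since 421 is squarefree and ≠ 1. Hence x^2 - 42x + 20 is irreducible over Q and is the minimal polynomial of α.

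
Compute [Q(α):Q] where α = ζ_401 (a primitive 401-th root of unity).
[Q(α):Q] = 400

The minimal polynomial of ζ_401 over Q is the 401-th cyclotomic polynomial Φ_401(x), which is irreducible over Q and has degree φ(401) = 400. Hence [Q(α):Q] = φ(401) = 400.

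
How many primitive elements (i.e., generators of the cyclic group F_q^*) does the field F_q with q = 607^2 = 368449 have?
There are φ(368448) = 115200 primitive elements

F_q^* is cyclic of order q - 1 = 368448. A cyclic group of order m has exactly φ(m) generators. Here m = 368448 = 2^6 · 3 · 19 · 101, so the number of primitive elements is φ(368448) = 115200.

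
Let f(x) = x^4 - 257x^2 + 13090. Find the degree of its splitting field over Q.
[K : Q] = 4

Solving the quadratic in x^2: x^2 = (257 ± √(257^2 - 4·13090))/2 = (257 ± √13689)/2 = (257 ± 117)/2, giving x^2 = 70 or x^2 = 187. So f(x) = (x^2 - 70)(x^2 - 187) and the roots of f are ±√70, ±√187. Hence the splitting field is K = Q(√70, √187). Since 70 and 187 are distinct squarefree integers > 1, their product 13090 is not a perfect square, so √187 ∉ Q(√70). By the tower law [K:Q] = [Q(√70,√187):Q(√70)] · [Q(√70):Q] = 2 · 2 = 4.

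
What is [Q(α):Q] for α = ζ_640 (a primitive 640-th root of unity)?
[Q(α):Q] = 256

The minimal polynomial of ζ_640 over Q is the 640-th cyclotomic polynomial Φ_640(x), which is irreducible over Q and has degree φ(640) = 256. Hence [Q(α):Q] = φ(640) = 256.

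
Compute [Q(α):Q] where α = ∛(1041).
[Q(α):Q] = 3

The minimal polynomial of α is x^3 - 1041, irreducible over Q since 1041 is not a perfect cube (so x^3 - 1041 has no rational root). Hence [Q(α):Q] = deg(m_α) = 3.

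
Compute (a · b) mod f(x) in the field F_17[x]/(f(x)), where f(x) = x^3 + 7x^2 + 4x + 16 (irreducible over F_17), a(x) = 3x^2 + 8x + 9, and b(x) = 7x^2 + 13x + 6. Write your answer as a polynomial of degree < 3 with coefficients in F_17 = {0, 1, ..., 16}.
a · b ≡ 6x^2 + 3x + 2 (mod f(x))

Multiply in F_17[x]: a(x)·b(x) = (3x^2 + 8x + 9)·(7x^2 + 13x + 6) = 4x^4 + 10x^3 + 15x^2 + 12x + 3. This has degree ≥ 3, so divide by f(x) over F_17: 4x^4 + 10x^3 + 15x^2 + 12x + 3 = (4x + 16)·(x^3 + 7x^2 + 4x + 16) + (6x^2 + 3x + 2). Hence a·b ≡ 6x^2 + 3x + 2 (mod f). (F_17[x]/(f) is a field with 17^3 = 4913 elements since f is irreducible of degree 3.)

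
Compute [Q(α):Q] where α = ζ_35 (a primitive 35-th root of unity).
[Q(α):Q] = 24

The minimal polynomial of ζ_35 over Q is the 35-th cyclotomic polynomial Φ_35(x), which is irreducible over Q and has degree φ(35) = 24. Hence [Q(α):Q] = φ(35) = 24.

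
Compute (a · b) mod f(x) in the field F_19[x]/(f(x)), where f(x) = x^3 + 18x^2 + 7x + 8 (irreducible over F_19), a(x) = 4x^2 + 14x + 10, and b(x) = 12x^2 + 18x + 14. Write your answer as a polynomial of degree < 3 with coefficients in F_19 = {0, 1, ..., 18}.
a · b ≡ 9x + 2 (mod f(x))

Multiply in F_19[x]: a(x)·b(x) = (4x^2 + 14x + 10)·(12x^2 + 18x + 14) = 10x^4 + 12x^3 + 10x^2 + 15x + 7. This has degree ≥ 3, so divide by f(x) over F_19: 10x^4 + 12x^3 + 10x^2 + 15x + 7 = (10x + 3)·(x^3 + 18x^2 + 7x + 8) + (9x + 2). Hence a·b ≡ 9x + 2 (mod f). (F_19[x]/(f) is a field with 19^3 = 6859 elements since f is irreducible of degree 3.)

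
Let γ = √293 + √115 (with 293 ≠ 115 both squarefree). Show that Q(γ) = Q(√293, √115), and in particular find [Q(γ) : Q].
[Q(γ) : Q] = 4 (equivalently, Q(γ) = Q(√293, √115))

Obviously Q(γ) ⊆ Q(√293, √115), and [Q(√293, √115):Q] = 4 (since 293, 115 are distinct squarefree integers > 1 with 33695 not a perfect square). To show equality we compute the minimal polynomial of γ. From γ = √293 + √115: γ^2 = 293 + 2√(33695) + 115 = 408 + 2√(33695), so γ^2 - 408 = 2√(33695); squaring, (γ^2 - 408)^2 = 4·33695, i.e. γ^4 - 816γ^2 + 166464 - 134780 = 0, i.e. γ^4 - 816γ^2 + 31684 = 0. So γ is a root of x^4 - 816x^2 + 31684. This polynomial is irreducible over Q: it has no rational root (each ±√293 ± √115 is irrational), and any factorization into two quadratics over Q would force √(33695) ∈ Q (pairing opposite roots) or √293, √115 ∈ Q (other pairings), all impossible. Hence [Q(γ):Q] = 4 = [Q(√293, √115):Q], so Q(γ) = Q(√293, √115).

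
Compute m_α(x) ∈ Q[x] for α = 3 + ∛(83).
m_α(x) = x^3 - 9x^2 + 27x - 110

Set β = α - 3 = ∛(83), so β^3 = 83. Then (α - 3)^3 - 83 = 0, i.e. α is a root of g(x) = (x - 3)^3 - 83 = x^3 - 9x^2 + 27x - 110. Since g(x) = h(x - 3) where h(x) = x^3 - 83, and h is irreducible over Q (because 83 is not a perfect cube, so h has no rational root, and a monic cubic with no rational root is irreducible), g is also irreducible (irreducibility is preserved under the substitution x → x - 3). Hence m_α(x) = x^3 - 9x^2 + 27x - 110.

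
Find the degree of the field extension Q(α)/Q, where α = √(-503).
[Q(α):Q] = 2

[Q(α):Q] equals the degree of the minimal polynomial of α. Here α^2 = -503 and x^2 + 503 is irreducible (d = -503 is squarefree, ≠ 1, hence not a square), so deg(m_α) = 2. Thus [Q(α):Q] = 2.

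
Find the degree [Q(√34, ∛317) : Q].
[Q(√34, ∛317) : Q] = 6

Let L = Q(√34, ∛317). Since Q(√34) ⊂ L and [Q(√34):Q] = 2, the tower law gives 2 | [L:Q]. Likewise Q(∛317) ⊂ L with [Q(∛317):Q] = 3 (because 317 is not a perfect cube), so 3 | [L:Q]. As gcd(2,3) = 1, [L:Q] is divisible by 6. Conversely L is generated over Q by √34 and ∛317, so [L:Q] ≤ 2·3 = 6. Therefore [Q(√34, ∛317) : Q] = 6.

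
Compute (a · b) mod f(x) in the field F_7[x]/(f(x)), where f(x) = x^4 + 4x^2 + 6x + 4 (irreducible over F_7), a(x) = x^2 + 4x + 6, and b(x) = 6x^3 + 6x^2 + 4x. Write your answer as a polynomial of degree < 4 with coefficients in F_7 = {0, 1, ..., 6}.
a · b ≡ 5x^3 + x^2 + 2x + 6 (mod f(x))

Multiply in F_7[x]: a(x)·b(x) = (x^2 + 4x + 6)·(6x^3 + 6x^2 + 4x) = 6x^5 + 2x^4 + x^3 + 3x^2 + 3x. This has degree ≥ 4, so divide by f(x) over F_7: 6x^5 + 2x^4 + x^3 + 3x^2 + 3x = (6x + 2)·(x^4 + 4x^2 + 6x + 4) + (5x^3 + x^2 + 2x + 6). Hence a·b ≡ 5x^3 + x^2 + 2x + 6 (mod f). (F_7[x]/(f) is a field with 7^4 = 2401 elements since f is irreducible of degree 4.)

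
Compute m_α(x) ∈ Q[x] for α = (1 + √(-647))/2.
m_α(x) = x^2 - x + 162

From 2α - 1 = √(-647), squaring gives (2α - 1)^2 = -647, i.e. 4α^2 - 4α + 1 = -647, so α^2 - α + (1 + 647)/4 = 0. Since -647 ≡ 1 (mod 4), (1 + 647)/4 = 162 ∈ Z. The polynomial x^2 - x + 162 has discriminant 1 - 4·(162) = -647, which is not a perfect square in Q (d = -647 is squarefree and ≠ 1), so x^2 - x + 162 is irreducible over Q. It is the minimal polynomial of α.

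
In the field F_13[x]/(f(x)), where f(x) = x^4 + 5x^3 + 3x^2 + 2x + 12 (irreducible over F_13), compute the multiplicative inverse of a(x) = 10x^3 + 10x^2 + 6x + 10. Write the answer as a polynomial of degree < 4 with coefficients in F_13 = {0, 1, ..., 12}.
a(x)^(-1) ≡ 11x^3 + 3x^2 + 10x + 10 (mod f(x))

Since f is irreducible over F_13, F_13[x]/(f) is a field and a(x) ≠ 0 has an inverse. Apply the extended Euclidean algorithm to f(x) and a(x) in F_13[x]: f(x) = (4x + 3)·a(x) + (x^2 + 9x + 8);  a(x) = (10x + 11)·(x^2 + 9x + 8) + (9x);  (x^2 + 9x + 8) = (3x + 1)·(9x) + (8). The last nonzero remainder is the constant 8 = gcd(f, a) in F_13. Back-substituting through the division chain expresses 8 = s(x)·a(x) + t(x)·f(x) with s(x) ≡ 10x^3 + 11x^2 + 2x + 2 (mod f), so (10x^3 + 11x^2 + 2x + 2)·a(x) ≡ 8 (mod f). Multiplying by 8^(-1) ≡ 5 in F_13 gives a(x)^(-1) ≡ 5·(10x^3 + 11x^2 + 2x + 2) ≡ 11x^3 + 3x^2 + 10x + 10 (mod f). Check: (10x^3 + 10x^2 + 6x + 10)·(11x^3 + 3x^2 + 10x + 10) = 6x^6 + 10x^5 + x^4 + 3x^3 + 8x^2 + 4x + 9 ≡ 1 (mod x^4 + 5x^3 + 3x^2 + 2x + 12).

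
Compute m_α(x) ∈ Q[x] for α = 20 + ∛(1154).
m_α(x) = x^3 - 60x^2 + 1200x - 9154

Set β = α - 20 = ∛(1154), so β^3 = 1154. Then (α - 20)^3 - 1154 = 0, i.e. α is a root of g(x) = (x - 20)^3 - 1154 = x^3 - 60x^2 + 1200x - 9154. Since g(x) = h(x - 20) where h(x) = x^3 - 1154, and h is irreducible over Q (because 1154 is not a perfect cube, so h has no rational root, and a monic cubic with no rational root is irreducible), g is also irreducible (irreducibility is preserved under the substitution x → x - 20). Hence m_α(x) = x^3 - 60x^2 + 1200x - 9154.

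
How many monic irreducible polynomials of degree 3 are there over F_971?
There are 305165880 monic irreducible polynomials of degree 3 over F_971

Each element of F_{971^3} that lies in no proper subfield is a root of exactly one monic irreducible of degree 3 over F_971, and each such polynomial has 3 distinct roots in F_{971^3}. By Möbius inversion the count is N_971(3) = (1/3) Σ_{d|3} μ(3/d) · 971^d = (1/3)(μ(3)·971^1 + μ(1)·971^3) = 915497640/3 = 305165880.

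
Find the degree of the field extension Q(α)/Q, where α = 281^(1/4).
[Q(α):Q] = 4

α is a root of x^4 - 281. By Eisenstein's criterion at the prime p = 281 (which divides the constant term 281 but p^2 = 78961 does not, since 281 is squarefree), x^4 - 281 is irreducible over Q. Hence [Q(α):Q] = 4.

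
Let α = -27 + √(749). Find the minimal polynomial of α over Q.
m_α(x) = x^2 + 54x - 20

From α + 27 = √(749), squaring gives (α + 27)^2 = 749, i.e. α^2 + 54α + 729 = 749, so α^2 + 54α - 20 = 0. The discriminant of x^2 + 54x - 20 is (54)^2 - 4·(-20) = 2916 + 80 = 2996, and 4·(749) is not a perfect square in Q since 749 is squarefree and ≠ 1. Hence x^2 + 54x - 20 is irreducible over Q and is the minimal polynomial of α.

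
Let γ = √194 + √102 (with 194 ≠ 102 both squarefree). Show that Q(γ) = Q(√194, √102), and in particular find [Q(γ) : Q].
[Q(γ) : Q] = 4 (equivalently, Q(γ) = Q(√194, √102))

Obviously Q(γ) ⊆ Q(√194, √102), and [Q(√194, √102):Q] = 4 (since 194, 102 are distinct squarefree integers > 1 with 19788 not a perfect square). To show equality we compute the minimal polynomial of γ. From γ = √194 + √102: γ^2 = 194 + 2√(19788) + 102 = 296 + 2√(19788), so γ^2 - 296 = 2√(19788); squaring, (γ^2 - 296)^2 = 4·19788, i.e. γ^4 - 592γ^2 + 87616 - 79152 = 0, i.e. γ^4 - 592γ^2 + 8464 = 0. So γ is a root of x^4 - 592x^2 + 8464. This polynomial is irreducible over Q: it has no rational root (each ±√194 ± √102 is irrational), and any factorization into two quadratics over Q would force √(19788) ∈ Q (pairing opposite roots) or √194, √102 ∈ Q (other pairings), all impossible. Hence [Q(γ):Q] = 4 = [Q(√194, √102):Q], so Q(γ) = Q(√194, √102).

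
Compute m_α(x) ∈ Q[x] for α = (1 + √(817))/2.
m_α(x) = x^2 - x - 204

From 2α - 1 = √(817), squaring gives (2α - 1)^2 = 817, i.e. 4α^2 - 4α + 1 = 817, so α^2 - α + (1 - 817)/4 = 0. Since 817 ≡ 1 (mod 4), (1 - 817)/4 = -204 ∈ Z. The polynomial x^2 - x - 204 has discriminant 1 - 4·(-204) = 817, which is not a perfect square in Q (d = 817 is squarefree and ≠ 1), so x^2 - x - 204 is irreducible over Q. It is the minimal polynomial of α.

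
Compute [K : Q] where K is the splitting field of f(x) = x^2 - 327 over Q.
[K : Q] = 2

f(x) = x^2 - 327 factors as (x - √327)(x + √327). The splitting field is K = Q(√327). Since 327 is squarefree and > 1, it is not a perfect square, so x^2 - 327 is irreducible over Q and [Q(√327) : Q] = 2. Hence [K : Q] = 2.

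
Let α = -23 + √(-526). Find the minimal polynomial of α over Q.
m_α(x) = x^2 + 46x + 1055

From α + 23 = √(-526), squaring gives (α + 23)^2 = -526, i.e. α^2 + 46α + 529 = -526, so α^2 + 46α + 1055 = 0. The discriminant of x^2 + 46x + 1055 is (46)^2 - 4·(1055) = 2116 - 4220 = -2104, and 4·(-526) is not a perfect square in Q since -526 is squarefree and ≠ 1. Hence x^2 + 46x + 1055 is irreducible over Q and is the minimal polynomial of α.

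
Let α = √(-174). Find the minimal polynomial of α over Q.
m_α(x) = x^2 + 174

α satisfies α^2 + 174 = 0, so x^2 + 174 annihilates α. Since d = -174 is squarefree and ≠ 1, it is not a perfect square in Q, so x^2 + 174 has no rational root and is therefore irreducible over Q (a degree-2 polynomial over a field is irreducible iff it has no root). Hence m_α(x) = x^2 + 174.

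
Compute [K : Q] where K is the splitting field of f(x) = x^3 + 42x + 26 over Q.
[K : Q] = 6

By the rational root test, any rational root of the monic integer polynomial f(x) = x^3 + 42x + 26 must be an integer dividing the constant term 26, i.e. one of ±{1, 2, 13, 26}. Evaluating: f(1) = 69, f(-1) = -17, f(2) = 118, f(-2) = -66, f(13) = 2769, f(-13) = -2717, f(26) = 18694, f(-26) = -18642; none is 0, so f has no rational root and is therefore irreducible over Q (a cubic with no linear factor over a field is irreducible). For an irreducible cubic, the Galois group is A_3 or S_3 according as the discriminant disc(f) = -4a^3 - 27b^2 = -4·(42)^3 - 27·(26)^2 = -314604 is or is not a square in Q. Here disc(f) = -314604 is not a perfect square in Q, so the Galois group of f over Q is not contained in A_3 and must be all of S_3. The splitting field has degree |S_3| = 6 over Q, so [K : Q] = 6.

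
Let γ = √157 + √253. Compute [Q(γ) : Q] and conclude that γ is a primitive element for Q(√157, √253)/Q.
[Q(γ) : Q] = 4 (equivalently, Q(γ) = Q(√157, √253))

Obviously Q(γ) ⊆ Q(√157, √253), and [Q(√157, √253):Q] = 4 (since 157, 253 are distinct squarefree integers > 1 with 39721 not a perfect square). To show equality we compute the minimal polynomial of γ. From γ = √157 + √253: γ^2 = 157 + 2√(39721) + 253 = 410 + 2√(39721), so γ^2 - 410 = 2√(39721); squaring, (γ^2 - 410)^2 = 4·39721, i.e. γ^4 - 820γ^2 + 168100 - 158884 = 0, i.e. γ^4 - 820γ^2 + 9216 = 0. So γ is a root of x^4 - 820x^2 + 9216. This polynomial is irreducible over Q: it has no rational root (each ±√157 ± √253 is irrational), and any factorization into two quadratics over Q would force √(39721) ∈ Q (pairing opposite roots) or √157, √253 ∈ Q (other pairings), all impossible. Hence [Q(γ):Q] = 4 = [Q(√157, √253):Q], so Q(γ) = Q(√157, √253).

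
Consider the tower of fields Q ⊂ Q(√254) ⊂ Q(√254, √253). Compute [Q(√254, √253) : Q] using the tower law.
[Q(√254, √253) : Q] = 4

[Q(√254):Q] = 2 (min poly x^2 - 254, irreducible since 254 is squarefree > 1). For the top step, suppose √253 ∈ Q(√254), say √253 = c + d√254 with c, d ∈ Q. Squaring: 253 = c^2 + 254d^2 + 2cd√254. Since √254 ∉ Q this forces 2cd = 0. If d = 0 then √253 = c ∈ Q, contradicting 253 squarefree > 1. If c = 0 then 253 = 254d^2, so 254·253 = (254d)^2 is a perfect square in Q — but 254·253 = 64262 is not a perfect square (since 254 and 253 are distinct squarefree integers). Contradiction. Hence √253 ∉ Q(√254), so x^2 - 253 stays irreducible over Q(√254) and [Q(√254, √253) : Q(√254)] = 2. By the tower law, [Q(√254, √253) : Q] = 2 · 2 = 4.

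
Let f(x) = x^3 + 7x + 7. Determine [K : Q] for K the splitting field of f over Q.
[K : Q] = 6

By the rational root test, any rational root of the monic integer polynomial f(x) = x^3 + 7x + 7 must be an integer dividing the constant term 7, i.e. one of ±{1, 7}. Evaluating: f(1) = 15, f(-1) = -1, f(7) = 399, f(-7) = -385; none is 0, so f has no rational root and is therefore irreducible over Q (a cubic with no linear factor over a field is irreducible). For an irreducible cubic, the Galois group is A_3 or S_3 according as the discriminant disc(f) = -4a^3 - 27b^2 = -4·(7)^3 - 27·(7)^2 = -2695 is or is not a square in Q. Here disc(f) = -2695 is not a perfect square in Q, so the Galois group of f over Q is not contained in A_3 and must be all of S_3. The splitting field has degree |S_3| = 6 over Q, so [K : Q] = 6.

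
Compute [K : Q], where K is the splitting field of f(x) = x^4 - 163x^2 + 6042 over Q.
[K : Q] = 4

Solving the quadratic in x^2: x^2 = (163 ± √(163^2 - 4·6042))/2 = (163 ± √2401)/2 = (163 ± 49)/2, giving x^2 = 106 or x^2 = 57. So f(x) = (x^2 - 106)(x^2 - 57) and the roots of f are ±√106, ±√57. Hence the splitting field is K = Q(√106, √57). Since 106 and 57 are distinct squarefree integers > 1, their product 6042 is not a perfect square, so √57 ∉ Q(√106). By the tower law [K:Q] = [Q(√106,√57):Q(√106)] · [Q(√106):Q] = 2 · 2 = 4.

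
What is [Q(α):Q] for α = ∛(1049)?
[Q(α):Q] = 3

The minimal polynomial of α is x^3 - 1049, irreducible over Q since 1049 is not a perfect cube (so x^3 - 1049 has no rational root). Hence [Q(α):Q] = deg(m_α) = 3.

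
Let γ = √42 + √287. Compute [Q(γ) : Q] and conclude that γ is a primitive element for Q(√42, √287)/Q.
[Q(γ) : Q] = 4 (equivalently, Q(γ) = Q(√42, √287))

Obviously Q(γ) ⊆ Q(√42, √287), and [Q(√42, √287):Q] = 4 (since 42, 287 are distinct squarefree integers > 1 with 12054 not a perfect square). To show equality we compute the minimal polynomial of γ. From γ = √42 + √287: γ^2 = 42 + 2√(12054) + 287 = 329 + 2√(12054), so γ^2 - 329 = 2√(12054); squaring, (γ^2 - 329)^2 = 4·12054, i.e. γ^4 - 658γ^2 + 108241 - 48216 = 0, i.e. γ^4 - 658γ^2 + 60025 = 0. So γ is a root of x^4 - 658x^2 + 60025. This polynomial is irreducible over Q: it has no rational root (each ±√42 ± √287 is irrational), and any factorization into two quadratics over Q would force √(12054) ∈ Q (pairing opposite roots) or √42, √287 ∈ Q (other pairings), all impossible. Hence [Q(γ):Q] = 4 = [Q(√42, √287):Q], so Q(γ) = Q(√42, √287).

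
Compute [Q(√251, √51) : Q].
[Q(√251, √51) : Q] = 4

[Q(√251):Q] = 2 (min poly x^2 - 251, irreducible since 251 is squarefree > 1). For the top step, suppose √51 ∈ Q(√251), say √51 = c + d√251 with c, d ∈ Q. Squaring: 51 = c^2 + 251d^2 + 2cd√251. Since √251 ∉ Q this forces 2cd = 0. If d = 0 then √51 = c ∈ Q, contradicting 51 squarefree > 1. If c = 0 then 51 = 251d^2, so 251·51 = (251d)^2 is a perfect square in Q — but 251·51 = 12801 is not a perfect square (since 251 and 51 are distinct squarefree integers). Contradiction. Hence √51 ∉ Q(√251), so x^2 - 51 stays irreducible over Q(√251) and [Q(√251, √51) : Q(√251)] = 2. By the tower law, [Q(√251, √51) : Q] = 2 · 2 = 4.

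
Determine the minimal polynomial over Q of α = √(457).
m_α(x) = x^2 - 457

α satisfies α^2 - 457 = 0, so x^2 - 457 annihilates α. Since d = 457 is squarefree and ≠ 1, it is not a perfect square in Q, so x^2 - 457 has no rational root and is therefore irreducible over Q (a degree-2 polynomial over a field is irreducible iff it has no root). Hence m_α(x) = x^2 - 457.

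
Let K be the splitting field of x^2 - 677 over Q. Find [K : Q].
[K : Q] = 2

f(x) = x^2 - 677 factors as (x - √677)(x + √677). The splitting field is K = Q(√677). Since 677 is squarefree and > 1, it is not a perfect square, so x^2 - 677 is irreducible over Q and [Q(√677) : Q] = 2. Hence [K : Q] = 2.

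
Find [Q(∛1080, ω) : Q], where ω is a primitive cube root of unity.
[Q(∛1080, ω) : Q] = 6

[Q(∛1080):Q] = 3 (min poly x^3 - 1080, irreducible since 1080 is not a perfect cube). [Q(ω):Q] = 2 (min poly x^2 + x + 1). Since Q(∛1080) ⊂ R and ω ∉ R, we have ω ∉ Q(∛1080), so x^2 + x + 1 remains irreducible over Q(∛1080) and [Q(∛1080, ω) : Q(∛1080)] = 2. By the tower law, [Q(∛1080, ω) : Q] = 3 · 2 = 6. (In fact Q(∛1080, ω) is the splitting field of x^3 - 1080 over Q.)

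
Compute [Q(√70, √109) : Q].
[Q(√70, √109) : Q] = 4

[Q(√70):Q] = 2 (min poly x^2 - 70, irreducible since 70 is squarefree > 1). For the top step, suppose √109 ∈ Q(√70), say √109 = c + d√70 with c, d ∈ Q. Squaring: 109 = c^2 + 70d^2 + 2cd√70. Since √70 ∉ Q this forces 2cd = 0. If d = 0 then √109 = c ∈ Q, contradicting 109 squarefree > 1. If c = 0 then 109 = 70d^2, so 70·109 = (70d)^2 is a perfect square in Q — but 70·109 = 7630 is not a perfect square (since 70 and 109 are distinct squarefree integers). Contradiction. Hence √109 ∉ Q(√70), so x^2 - 109 stays irreducible over Q(√70) and [Q(√70, √109) : Q(√70)] = 2. By the tower law, [Q(√70, √109) : Q] = 2 · 2 = 4.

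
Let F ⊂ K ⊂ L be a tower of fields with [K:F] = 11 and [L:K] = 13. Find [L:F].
[L:F] = 143

The tower law says that for any tower of field extensions F ⊂ K ⊂ L with finite degrees, [L:F] = [L:K] · [K:F]. Here this gives [L:F] = 13 · 11 = 143.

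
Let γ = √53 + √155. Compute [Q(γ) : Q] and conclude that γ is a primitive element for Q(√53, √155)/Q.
[Q(γ) : Q] = 4 (equivalently, Q(γ) = Q(√53, √155))

Obviously Q(γ) ⊆ Q(√53, √155), and [Q(√53, √155):Q] = 4 (since 53, 155 are distinct squarefree integers > 1 with 8215 not a perfect square). To show equality we compute the minimal polynomial of γ. From γ = √53 + √155: γ^2 = 53 + 2√(8215) + 155 = 208 + 2√(8215), so γ^2 - 208 = 2√(8215); squaring, (γ^2 - 208)^2 = 4·8215, i.e. γ^4 - 416γ^2 + 43264 - 32860 = 0, i.e. γ^4 - 416γ^2 + 10404 = 0. So γ is a root of x^4 - 416x^2 + 10404. This polynomial is irreducible over Q: it has no rational root (each ±√53 ± √155 is irrational), and any factorization into two quadratics over Q would force √(8215) ∈ Q (pairing opposite roots) or √53, √155 ∈ Q (other pairings), all impossible. Hence [Q(γ):Q] = 4 = [Q(√53, √155):Q], so Q(γ) = Q(√53, √155).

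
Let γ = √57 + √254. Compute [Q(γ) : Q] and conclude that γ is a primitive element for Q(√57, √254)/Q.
[Q(γ) : Q] = 4 (equivalently, Q(γ) = Q(√57, √254))

Obviously Q(γ) ⊆ Q(√57, √254), and [Q(√57, √254):Q] = 4 (since 57, 254 are distinct squarefree integers > 1 with 14478 not a perfect square). To show equality we compute the minimal polynomial of γ. From γ = √57 + √254: γ^2 = 57 + 2√(14478) + 254 = 311 + 2√(14478), so γ^2 - 311 = 2√(14478); squaring, (γ^2 - 311)^2 = 4·14478, i.e. γ^4 - 622γ^2 + 96721 - 57912 = 0, i.e. γ^4 - 622γ^2 + 38809 = 0. So γ is a root of x^4 - 622x^2 + 38809. This polynomial is irreducible over Q: it has no rational root (each ±√57 ± √254 is irrational), and any factorization into two quadratics over Q would force √(14478) ∈ Q (pairing opposite roots) or √57, √254 ∈ Q (other pairings), all impossible. Hence [Q(γ):Q] = 4 = [Q(√57, √254):Q], so Q(γ) = Q(√57, √254).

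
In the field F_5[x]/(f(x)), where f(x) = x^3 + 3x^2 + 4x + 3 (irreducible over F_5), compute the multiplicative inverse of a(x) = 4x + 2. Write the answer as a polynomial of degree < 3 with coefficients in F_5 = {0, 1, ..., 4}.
a(x)^(-1) ≡ x^2 + 4 (mod f(x))

Since f is irreducible over F_5, F_5[x]/(f) is a field and a(x) ≠ 0 has an inverse. Apply the extended Euclidean algorithm to f(x) and a(x) in F_5[x]: f(x) = (4x^2 + 1)·a(x) + (1). The last nonzero remainder is the constant 1 = gcd(f, a) in F_5. Back-substituting through the division chain expresses 1 = s(x)·a(x) + t(x)·f(x) with s(x) ≡ x^2 + 4 (mod f), so a(x)^(-1) ≡ s(x) = x^2 + 4 (mod f). Check: (4x + 2)·(x^2 + 4) = 4x^3 + 2x^2 + x + 3 ≡ 1 (mod x^3 + 3x^2 + 4x + 3).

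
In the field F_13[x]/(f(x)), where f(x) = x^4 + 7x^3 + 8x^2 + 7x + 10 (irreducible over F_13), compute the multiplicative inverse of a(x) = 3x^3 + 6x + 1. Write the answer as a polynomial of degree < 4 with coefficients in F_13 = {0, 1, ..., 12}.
a(x)^(-1) ≡ 10x^3 + 10x^2 + 11 (mod f(x))

Since f is irreducible over F_13, F_13[x]/(f) is a field and a(x) ≠ 0 has an inverse. Apply the extended Euclidean algorithm to f(x) and a(x) in F_13[x]: f(x) = (9x + 11)·a(x) + (6x^2 + 10x + 12);  a(x) = (7x + 10)·(6x^2 + 10x + 12) + (4x + 11);  (6x^2 + 10x + 12) = (8x)·(4x + 11) + (12). The last nonzero remainder is the constant 12 = gcd(f, a) in F_13. Back-substituting through the division chain expresses 12 = s(x)·a(x) + t(x)·f(x) with s(x) ≡ 3x^3 + 3x^2 + 2 (mod f), so (3x^3 + 3x^2 + 2)·a(x) ≡ 12 (mod f). Multiplying by 12^(-1) ≡ 12 in F_13 gives a(x)^(-1) ≡ 12·(3x^3 + 3x^2 + 2) ≡ 10x^3 + 10x^2 + 11 (mod f). Check: (3x^3 + 6x + 1)·(10x^3 + 10x^2 + 11) = 4x^6 + 4x^5 + 8x^4 + 12x^3 + 10x^2 + x + 11 ≡ 1 (mod x^4 + 7x^3 + 8x^2 + 7x + 10).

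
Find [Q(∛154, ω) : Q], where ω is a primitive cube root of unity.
[Q(∛154, ω) : Q] = 6

[Q(∛154):Q] = 3 (min poly x^3 - 154, irreducible since 154 is not a perfect cube). [Q(ω):Q] = 2 (min poly x^2 + x + 1). Since Q(∛154) ⊂ R and ω ∉ R, we have ω ∉ Q(∛154), so x^2 + x + 1 remains irreducible over Q(∛154) and [Q(∛154, ω) : Q(∛154)] = 2. By the tower law, [Q(∛154, ω) : Q] = 3 · 2 = 6. (In fact Q(∛154, ω) is the splitting field of x^3 - 154 over Q.)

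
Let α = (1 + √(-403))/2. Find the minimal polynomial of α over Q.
m_α(x) = x^2 - x + 101

From 2α - 1 = √(-403), squaring gives (2α - 1)^2 = -403, i.e. 4α^2 - 4α + 1 = -403, so α^2 - α + (1 + 403)/4 = 0. Since -403 ≡ 1 (mod 4), (1 + 403)/4 = 101 ∈ Z. The polynomial x^2 - x + 101 has discriminant 1 - 4·(101) = -403, which is not a perfect square in Q (d = -403 is squarefree and ≠ 1), so x^2 - x + 101 is irreducible over Q. It is the minimal polynomial of α.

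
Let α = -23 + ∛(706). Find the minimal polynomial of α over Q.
m_α(x) = x^3 + 69x^2 + 1587x + 11461

Set β = α + 23 = ∛(706), so β^3 = 706. Then (α + 23)^3 - 706 = 0, i.e. α is a root of g(x) = (x + 23)^3 - 706 = x^3 + 69x^2 + 1587x + 11461. Since g(x) = h(x + 23) where h(x) = x^3 - 706, and h is irreducible over Q (because 706 is not a perfect cube, so h has no rational root, and a monic cubic with no rational root is irreducible), g is also irreducible (irreducibility is preserved under the substitution x → x + 23). Hence m_α(x) = x^3 + 69x^2 + 1587x + 11461.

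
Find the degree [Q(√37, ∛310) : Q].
[Q(√37, ∛310) : Q] = 6

Let L = Q(√37, ∛310). Since Q(√37) ⊂ L and [Q(√37):Q] = 2, the tower law gives 2 | [L:Q]. Likewise Q(∛310) ⊂ L with [Q(∛310):Q] = 3 (because 310 is not a perfect cube), so 3 | [L:Q]. As gcd(2,3) = 1, [L:Q] is divisible by 6. Conversely L is generated over Q by √37 and ∛310, so [L:Q] ≤ 2·3 = 6. Therefore [Q(√37, ∛310) : Q] = 6.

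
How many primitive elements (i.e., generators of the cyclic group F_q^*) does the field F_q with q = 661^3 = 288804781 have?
There are φ(288804780) = 70012800 primitive elements

F_q^* is cyclic of order q - 1 = 288804780. A cyclic group of order m has exactly φ(m) generators. Here m = 288804780 = 2^2 · 3^2 · 5 · 11 · 145861, so the number of primitive elements is φ(288804780) = 70012800.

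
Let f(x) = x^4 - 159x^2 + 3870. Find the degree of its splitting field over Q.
[K : Q] = 4

Solving the quadratic in x^2: x^2 = (159 ± √(159^2 - 4·3870))/2 = (159 ± √9801)/2 = (159 ± 99)/2, giving x^2 = 129 or x^2 = 30. So f(x) = (x^2 - 129)(x^2 - 30) and the roots of f are ±√129, ±√30. Hence the splitting field is K = Q(√129, √30). Since 129 and 30 are distinct squarefree integers > 1, their product 3870 is not a perfect square, so √30 ∉ Q(√129). By the tower law [K:Q] = [Q(√129,√30):Q(√129)] · [Q(√129):Q] = 2 · 2 = 4.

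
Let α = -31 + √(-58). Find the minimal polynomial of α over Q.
m_α(x) = x^2 + 62x + 1019

From α + 31 = √(-58), squaring gives (α + 31)^2 = -58, i.e. α^2 + 62α + 961 = -58, so α^2 + 62α + 1019 = 0. The discriminant of x^2 + 62x + 1019 is (62)^2 - 4·(1019) = 3844 - 4076 = -232, and 4·(-58) is not a perfect square in Q since -58 is squarefree and ≠ 1. Hence x^2 + 62x + 1019 is irreducible over Q and is the minimal polynomial of α.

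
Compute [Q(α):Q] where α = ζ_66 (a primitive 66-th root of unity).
[Q(α):Q] = 20

The minimal polynomial of ζ_66 over Q is the 66-th cyclotomic polynomial Φ_66(x), which is irreducible over Q and has degree φ(66) = 20. Hence [Q(α):Q] = φ(66) = 20.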